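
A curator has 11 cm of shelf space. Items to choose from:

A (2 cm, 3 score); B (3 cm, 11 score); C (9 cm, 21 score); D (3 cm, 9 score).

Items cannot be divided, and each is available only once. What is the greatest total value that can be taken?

24 score

Check high-value combinations within 11 cm:
- A+C: length 2+9=11, value 3+21=24
- A+B+D: length 2+3+3=8, value 3+11+9=23
- C: length 9, value 21
Best: 24 score.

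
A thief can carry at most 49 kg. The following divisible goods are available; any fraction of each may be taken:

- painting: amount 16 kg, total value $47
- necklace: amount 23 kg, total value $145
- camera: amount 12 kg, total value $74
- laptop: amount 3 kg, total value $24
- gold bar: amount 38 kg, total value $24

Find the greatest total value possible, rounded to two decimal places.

Take in order of value per unit:
- laptop (24/3 per unit): all 3 → value 24, running total 24.00
- necklace (145/23 per unit): all 23 → value 145, running total 169.00
- camera (74/12 per unit): all 12 → value 74, running total 243.00
- painting (47/16 per unit): 11 of 16 → value 11×47/16 = 32.3125, running total 275.31
Total 275.31.

275.31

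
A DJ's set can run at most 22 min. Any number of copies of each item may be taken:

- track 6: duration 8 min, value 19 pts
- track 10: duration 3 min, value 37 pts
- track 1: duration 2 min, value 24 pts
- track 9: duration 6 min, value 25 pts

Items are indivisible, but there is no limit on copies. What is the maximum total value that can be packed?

270 pts

Best value-per-unit is track 10 at 37/3; filling with it alone gives 7×37 = 259.
Optimal mix: 6×track 10 + 2×track 1 → duration 22, value 270.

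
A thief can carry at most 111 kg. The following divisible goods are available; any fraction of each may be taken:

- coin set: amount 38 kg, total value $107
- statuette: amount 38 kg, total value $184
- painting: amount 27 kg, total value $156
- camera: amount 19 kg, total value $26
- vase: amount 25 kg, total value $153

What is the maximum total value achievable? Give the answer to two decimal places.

Take in order of value per unit:
- vase (153/25 per unit): all 25 → value 153, running total 153.00
- painting (156/27 per unit): all 27 → value 156, running total 309.00
- statuette (184/38 per unit): all 38 → value 184, running total 493.00
- coin set (107/38 per unit): 21 of 38 → value 21×107/38 = 59.1316, running total 552.13
Total 552.13.

552.13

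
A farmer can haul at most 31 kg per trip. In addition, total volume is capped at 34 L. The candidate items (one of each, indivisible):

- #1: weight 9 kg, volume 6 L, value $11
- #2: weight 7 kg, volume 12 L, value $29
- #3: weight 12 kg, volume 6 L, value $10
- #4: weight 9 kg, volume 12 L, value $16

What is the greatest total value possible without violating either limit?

$56

Feasible sets respecting both limits:
- #1+#2+#4: weight 25, volume 30, value 56
- #2+#3+#4: weight 28, volume 30, value 55
- #1+#2+#3: weight 28, volume 24, value 50
- #2+#4: weight 16, volume 24, value 45
Best: $56.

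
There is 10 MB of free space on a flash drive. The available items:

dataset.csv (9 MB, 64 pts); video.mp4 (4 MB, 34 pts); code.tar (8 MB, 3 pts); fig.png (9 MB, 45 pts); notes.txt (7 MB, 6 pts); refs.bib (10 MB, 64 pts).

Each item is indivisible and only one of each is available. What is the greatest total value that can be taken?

Check high-value combinations within 10 MB:
- dataset.csv: size 9, value 64
- refs.bib: size 10, value 64
- fig.png: size 9, value 45
- video.mp4: size 4, value 34
- notes.txt: size 7, value 6
Best: 64 pts.

64 pts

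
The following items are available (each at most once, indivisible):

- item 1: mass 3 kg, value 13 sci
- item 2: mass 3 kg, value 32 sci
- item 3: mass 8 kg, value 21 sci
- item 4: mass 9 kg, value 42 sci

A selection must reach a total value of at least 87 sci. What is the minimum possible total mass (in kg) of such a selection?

15

Subsets with value ≥ 87, sorted by total mass:
- item 1+item 2+item 4: mass 15, value 87
- item 2+item 3+item 4: mass 20, value 95
- item 1+item 2+item 3+item 4: mass 23, value 108
Minimum mass: 15 kg.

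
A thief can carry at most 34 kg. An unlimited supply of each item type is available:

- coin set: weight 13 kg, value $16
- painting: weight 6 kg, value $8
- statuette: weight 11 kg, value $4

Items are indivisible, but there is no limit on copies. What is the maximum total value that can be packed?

$40

Best value-per-unit is painting at 8/6; filling with it alone gives 5×8 = 40.
Optimal mix: 2×coin set + 1×painting → weight 32, value 40.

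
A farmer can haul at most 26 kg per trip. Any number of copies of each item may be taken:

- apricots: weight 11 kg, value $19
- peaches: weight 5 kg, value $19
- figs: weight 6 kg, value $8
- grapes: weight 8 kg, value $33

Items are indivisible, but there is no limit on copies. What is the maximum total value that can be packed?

$104

Best value-per-unit is grapes at 33/8; filling with it alone gives 3×33 = 99.
Optimal mix: 2×peaches + 2×grapes → weight 26, value 104.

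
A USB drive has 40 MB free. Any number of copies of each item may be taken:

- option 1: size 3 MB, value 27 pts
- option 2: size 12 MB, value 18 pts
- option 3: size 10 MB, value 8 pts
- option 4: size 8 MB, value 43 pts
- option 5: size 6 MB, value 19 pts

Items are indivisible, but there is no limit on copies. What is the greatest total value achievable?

Best value-per-unit is option 1 at 27/3, and filling with it alone uses size 13×3=39. No mix of the others beats 13×27 = 351.

351 pts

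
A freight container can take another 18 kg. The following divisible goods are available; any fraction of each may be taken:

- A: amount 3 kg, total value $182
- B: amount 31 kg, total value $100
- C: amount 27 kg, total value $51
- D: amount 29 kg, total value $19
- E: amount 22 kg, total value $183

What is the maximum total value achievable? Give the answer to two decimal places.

306.77

Take in order of value per unit:
- A (182/3 per unit): all 3 → value 182, running total 182.00
- E (183/22 per unit): 15 of 22 → value 15×183/22 = 124.7727, running total 306.77
Total 306.77.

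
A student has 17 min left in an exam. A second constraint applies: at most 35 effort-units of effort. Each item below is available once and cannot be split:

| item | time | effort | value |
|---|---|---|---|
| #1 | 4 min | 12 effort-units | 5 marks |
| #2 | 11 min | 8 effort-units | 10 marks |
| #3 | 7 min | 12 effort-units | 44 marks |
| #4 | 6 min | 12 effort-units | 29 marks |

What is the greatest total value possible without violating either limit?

Feasible sets respecting both limits:
- #3+#4: time 13, effort 24, value 73
- #1+#3: time 11, effort 24, value 49
- #3: time 7, effort 12, value 44
- #2+#4: time 17, effort 20, value 39
Best: 73 marks.

73 marks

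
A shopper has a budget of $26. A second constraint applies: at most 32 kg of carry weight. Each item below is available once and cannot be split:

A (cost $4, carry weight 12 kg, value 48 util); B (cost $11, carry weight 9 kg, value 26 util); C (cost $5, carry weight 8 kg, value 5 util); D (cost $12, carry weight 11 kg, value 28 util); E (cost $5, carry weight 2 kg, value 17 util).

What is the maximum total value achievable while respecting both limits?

Feasible sets respecting both limits:
- A+B+C+E: cost 25, carry weight 31, value 96
- A+D+E: cost 21, carry weight 25, value 93
- A+B+E: cost 20, carry weight 23, value 91
Best: 96 util.

96 util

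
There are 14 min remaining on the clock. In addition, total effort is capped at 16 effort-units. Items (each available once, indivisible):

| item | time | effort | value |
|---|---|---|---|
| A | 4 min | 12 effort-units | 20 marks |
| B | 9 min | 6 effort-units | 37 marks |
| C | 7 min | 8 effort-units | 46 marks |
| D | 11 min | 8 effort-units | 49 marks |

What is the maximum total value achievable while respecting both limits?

49 marks

Feasible sets respecting both limits:
- D: time 11, effort 8, value 49
- C: time 7, effort 8, value 46
- B: time 9, effort 6, value 37
Best: 49 marks.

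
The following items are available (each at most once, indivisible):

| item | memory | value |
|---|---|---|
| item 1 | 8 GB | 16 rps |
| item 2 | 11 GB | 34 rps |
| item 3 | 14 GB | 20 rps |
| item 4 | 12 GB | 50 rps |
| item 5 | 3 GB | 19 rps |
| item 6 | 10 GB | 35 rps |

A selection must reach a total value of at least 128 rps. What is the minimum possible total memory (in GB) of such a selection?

Subsets with value ≥ 128, sorted by total memory:
- item 2+item 4+item 5+item 6: memory 36, value 138
- item 1+item 2+item 4+item 6: memory 41, value 135
- item 1+item 2+item 4+item 5+item 6: memory 44, value 154
- item 1+item 3+item 4+item 5+item 6: memory 47, value 140
Minimum memory: 36 GB.

36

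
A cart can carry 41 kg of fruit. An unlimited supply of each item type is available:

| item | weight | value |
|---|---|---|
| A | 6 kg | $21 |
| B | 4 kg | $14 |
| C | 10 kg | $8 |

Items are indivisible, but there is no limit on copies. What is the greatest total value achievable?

$140

Best value-per-unit is A at 21/6; filling with it alone gives 6×21 = 126.
Optimal mix: 6×A + 1×B → weight 40, value 140.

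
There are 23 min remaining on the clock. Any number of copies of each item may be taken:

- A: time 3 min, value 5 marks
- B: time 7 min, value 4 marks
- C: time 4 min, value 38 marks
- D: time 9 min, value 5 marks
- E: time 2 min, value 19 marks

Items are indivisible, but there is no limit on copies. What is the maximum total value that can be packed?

209 marks

Best value-per-unit is C at 38/4; filling with it alone gives 5×38 = 190.
Optimal mix: 5×C + 1×E → time 22, value 209.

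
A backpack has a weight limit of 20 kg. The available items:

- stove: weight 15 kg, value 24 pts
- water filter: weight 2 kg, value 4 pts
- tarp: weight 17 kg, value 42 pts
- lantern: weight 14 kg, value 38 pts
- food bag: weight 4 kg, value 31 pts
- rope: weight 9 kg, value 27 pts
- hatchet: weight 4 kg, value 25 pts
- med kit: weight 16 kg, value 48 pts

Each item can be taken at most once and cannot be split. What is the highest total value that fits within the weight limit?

This is a 0/1 knapsack; check combinations near the capacity.
- water filter+food bag+rope+hatchet: weight 2+4+9+4=19, value 4+31+27+25=87
- food bag+rope+hatchet: weight 4+9+4=17, value 31+27+25=83
- food bag+med kit: weight 4+16=20, value 31+48=79
- water filter+lantern+food bag: weight 2+14+4=20, value 4+38+31=73
Best: 87 pts.

87 pts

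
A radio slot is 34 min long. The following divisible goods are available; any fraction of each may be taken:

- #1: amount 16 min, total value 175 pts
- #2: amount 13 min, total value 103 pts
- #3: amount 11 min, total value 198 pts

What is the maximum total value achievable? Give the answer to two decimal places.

428.46

Take in order of value per unit:
- #3 (198/11 per unit): all 11 → value 198, running total 198.00
- #1 (175/16 per unit): all 16 → value 175, running total 373.00
- #2 (103/13 per unit): 7 of 13 → value 7×103/13 = 55.4615, running total 428.46
Total 428.46.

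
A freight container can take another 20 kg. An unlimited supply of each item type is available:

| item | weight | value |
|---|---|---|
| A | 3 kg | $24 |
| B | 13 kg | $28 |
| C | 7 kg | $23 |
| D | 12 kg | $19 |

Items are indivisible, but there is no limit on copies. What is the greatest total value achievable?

$144

Best value-per-unit is A at 24/3, and filling with it alone uses weight 6×3=18. No mix of the others beats 6×24 = 144.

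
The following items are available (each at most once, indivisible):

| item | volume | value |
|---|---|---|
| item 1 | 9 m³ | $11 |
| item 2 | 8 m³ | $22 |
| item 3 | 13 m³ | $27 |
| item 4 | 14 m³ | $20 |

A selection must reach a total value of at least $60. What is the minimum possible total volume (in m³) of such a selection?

30

Subsets with value ≥ 60, sorted by total volume:
- item 1+item 2+item 3: volume 30, value 60
- item 2+item 3+item 4: volume 35, value 69
- item 1+item 2+item 3+item 4: volume 44, value 80
Minimum volume: 30 m³.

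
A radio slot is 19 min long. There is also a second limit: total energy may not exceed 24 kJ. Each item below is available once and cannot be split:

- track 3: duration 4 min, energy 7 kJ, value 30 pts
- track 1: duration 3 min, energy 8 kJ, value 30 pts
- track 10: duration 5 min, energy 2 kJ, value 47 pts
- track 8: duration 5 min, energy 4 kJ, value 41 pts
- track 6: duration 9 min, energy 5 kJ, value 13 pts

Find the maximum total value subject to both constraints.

Feasible sets respecting both limits:
- track 3+track 1+track 10+track 8: duration 17, energy 21, value 148
- track 3+track 10+track 8: duration 14, energy 13, value 118
- track 1+track 10+track 8: duration 13, energy 14, value 118
- track 3+track 1+track 10: duration 12, energy 17, value 107
Best: 148 pts.

148 pts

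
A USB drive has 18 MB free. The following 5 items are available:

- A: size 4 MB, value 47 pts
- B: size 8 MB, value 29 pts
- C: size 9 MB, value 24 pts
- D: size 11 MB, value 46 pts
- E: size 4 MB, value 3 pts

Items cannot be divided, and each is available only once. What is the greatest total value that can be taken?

Check high-value combinations within 18 MB:
- A+D: size 4+11=15, value 47+46=93
- A+B+E: size 4+8+4=16, value 47+29+3=79
- A+B: size 4+8=12, value 47+29=76
- A+C+E: size 4+9+4=17, value 47+24+3=74
Best: 93 pts.

93 pts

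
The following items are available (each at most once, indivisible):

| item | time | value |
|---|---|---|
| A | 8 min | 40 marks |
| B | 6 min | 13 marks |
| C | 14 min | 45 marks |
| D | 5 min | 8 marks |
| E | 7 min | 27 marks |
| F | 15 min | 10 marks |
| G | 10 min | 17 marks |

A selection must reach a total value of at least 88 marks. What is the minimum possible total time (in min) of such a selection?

26

Subsets with value ≥ 88, sorted by total time:
- A+B+D+E: time 26, value 88
- A+C+D: time 27, value 93
- A+B+C: time 28, value 98
- A+C+E: time 29, value 112
Minimum time: 26 min.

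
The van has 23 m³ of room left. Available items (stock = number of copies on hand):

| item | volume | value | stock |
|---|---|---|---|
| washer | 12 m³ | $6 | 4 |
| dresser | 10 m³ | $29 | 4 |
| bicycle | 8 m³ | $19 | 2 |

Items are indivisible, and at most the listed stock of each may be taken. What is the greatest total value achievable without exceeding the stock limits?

$58

Top feasible selections:
- 2×dresser: volume 20, value 58
- 1×dresser + 1×bicycle: volume 18, value 48
Best: $58.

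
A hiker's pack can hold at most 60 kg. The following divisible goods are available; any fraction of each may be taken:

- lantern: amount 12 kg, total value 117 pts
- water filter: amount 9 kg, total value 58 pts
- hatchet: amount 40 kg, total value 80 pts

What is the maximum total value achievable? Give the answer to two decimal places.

253.00

Take in order of value per unit:
- lantern (117/12 per unit): all 12 → value 117, running total 117.00
- water filter (58/9 per unit): all 9 → value 58, running total 175.00
- hatchet (80/40 per unit): 39 of 40 → value 39×80/40 = 78.0000, running total 253.00
Total 253.00.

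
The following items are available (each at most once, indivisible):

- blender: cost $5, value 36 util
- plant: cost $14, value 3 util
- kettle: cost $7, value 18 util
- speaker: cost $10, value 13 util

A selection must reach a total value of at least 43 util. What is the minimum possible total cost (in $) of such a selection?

12

Subsets with value ≥ 43, sorted by total cost:
- blender+kettle: cost 12, value 54
- blender+speaker: cost 15, value 49
- blender+kettle+speaker: cost 22, value 67
Minimum cost: 12 $.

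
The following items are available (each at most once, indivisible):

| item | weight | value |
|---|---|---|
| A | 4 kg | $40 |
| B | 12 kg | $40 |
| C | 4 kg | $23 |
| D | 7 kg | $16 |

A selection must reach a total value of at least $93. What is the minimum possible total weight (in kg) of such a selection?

Subsets with value ≥ 93, sorted by total weight:
- A+B+C: weight 20, value 103
- A+B+D: weight 23, value 96
Minimum weight: 20 kg.

20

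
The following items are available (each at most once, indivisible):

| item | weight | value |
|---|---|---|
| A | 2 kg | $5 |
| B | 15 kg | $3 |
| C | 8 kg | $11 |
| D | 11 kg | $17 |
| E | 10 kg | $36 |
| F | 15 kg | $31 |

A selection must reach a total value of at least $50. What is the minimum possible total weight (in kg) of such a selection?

20

Subsets with value ≥ 50, sorted by total weight:
- A+C+E: weight 20, value 52
- D+E: weight 21, value 53
Minimum weight: 20 kg.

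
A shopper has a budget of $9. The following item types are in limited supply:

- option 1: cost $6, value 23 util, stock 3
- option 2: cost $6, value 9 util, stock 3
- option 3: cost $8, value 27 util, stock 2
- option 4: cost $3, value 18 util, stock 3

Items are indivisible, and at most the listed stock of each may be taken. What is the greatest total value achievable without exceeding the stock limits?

Best selections within cost 9 and stock limits:
- 3×option 4: cost 9, value 54
- 1×option 1 + 1×option 4: cost 9, value 41
- 2×option 4: cost 6, value 36
- 1×option 3: cost 8, value 27
Best: 54 util.

54 util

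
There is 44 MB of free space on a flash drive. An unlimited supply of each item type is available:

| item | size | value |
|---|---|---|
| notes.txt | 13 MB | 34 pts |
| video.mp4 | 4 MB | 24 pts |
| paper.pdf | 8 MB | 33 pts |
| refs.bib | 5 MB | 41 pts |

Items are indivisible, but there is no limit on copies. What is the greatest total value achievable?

Best value-per-unit is refs.bib at 41/5; filling with it alone gives 8×41 = 328.
Optimal mix: 1×video.mp4 + 8×refs.bib → size 44, value 352.

352 pts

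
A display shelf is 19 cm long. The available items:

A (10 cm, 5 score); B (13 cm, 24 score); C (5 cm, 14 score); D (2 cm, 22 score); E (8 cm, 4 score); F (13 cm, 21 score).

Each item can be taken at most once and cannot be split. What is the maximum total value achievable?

46 score

This is a 0/1 knapsack; check combinations near the capacity.
- B+D: length 13+2=15, value 24+22=46
- D+F: length 2+13=15, value 22+21=43
- A+C+D: length 10+5+2=17, value 5+14+22=41
- C+D+E: length 5+2+8=15, value 14+22+4=40
Best: 46 score.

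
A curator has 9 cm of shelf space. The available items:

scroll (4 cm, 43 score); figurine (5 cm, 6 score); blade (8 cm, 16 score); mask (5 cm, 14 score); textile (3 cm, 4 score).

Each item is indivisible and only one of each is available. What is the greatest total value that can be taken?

Check high-value combinations within 9 cm:
- scroll+mask: length 4+5=9, value 43+14=57
- scroll+figurine: length 4+5=9, value 43+6=49
- scroll+textile: length 4+3=7, value 43+4=47
Best: 57 score.

57 score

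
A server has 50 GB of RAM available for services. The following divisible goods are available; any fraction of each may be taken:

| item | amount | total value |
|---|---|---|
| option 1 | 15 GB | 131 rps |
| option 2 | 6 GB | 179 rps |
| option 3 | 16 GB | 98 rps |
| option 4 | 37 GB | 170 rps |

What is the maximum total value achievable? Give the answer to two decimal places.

Take in order of value per unit:
- option 2 (179/6 per unit): all 6 → value 179, running total 179.00
- option 1 (131/15 per unit): all 15 → value 131, running total 310.00
- option 3 (98/16 per unit): all 16 → value 98, running total 408.00
- option 4 (170/37 per unit): 13 of 37 → value 13×170/37 = 59.7297, running total 467.73
Total 467.73.

467.73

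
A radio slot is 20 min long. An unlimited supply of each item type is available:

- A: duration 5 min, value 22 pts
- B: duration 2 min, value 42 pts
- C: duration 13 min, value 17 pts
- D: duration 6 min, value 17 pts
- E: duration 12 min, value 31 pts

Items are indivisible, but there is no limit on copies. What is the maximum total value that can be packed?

Best value-per-unit is B at 42/2, and filling with it alone uses duration 10×2=20. No mix of the others beats 10×42 = 420.

420 pts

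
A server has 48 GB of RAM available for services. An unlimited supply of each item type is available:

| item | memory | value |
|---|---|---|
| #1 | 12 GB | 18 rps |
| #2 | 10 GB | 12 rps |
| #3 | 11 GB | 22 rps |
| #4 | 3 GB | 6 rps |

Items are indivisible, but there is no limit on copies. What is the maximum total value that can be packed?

96 rps

Best value-per-unit is #3 at 22/11; filling with it alone gives 4×22 = 88.
Optimal mix: 3×#3 + 5×#4 → memory 48, value 96.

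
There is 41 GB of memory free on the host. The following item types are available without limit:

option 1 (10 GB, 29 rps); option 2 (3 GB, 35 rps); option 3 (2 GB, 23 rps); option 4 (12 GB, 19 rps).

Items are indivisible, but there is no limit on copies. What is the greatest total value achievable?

478 rps

Best value-per-unit is option 2 at 35/3; filling with it alone gives 13×35 = 455.
Optimal mix: 13×option 2 + 1×option 3 → memory 41, value 478.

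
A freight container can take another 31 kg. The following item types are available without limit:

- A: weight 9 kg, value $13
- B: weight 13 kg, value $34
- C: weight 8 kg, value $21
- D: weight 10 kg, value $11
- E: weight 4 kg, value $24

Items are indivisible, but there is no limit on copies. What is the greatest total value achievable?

Best value-per-unit is E at 24/4, and filling with it alone uses weight 7×4=28. No mix of the others beats 7×24 = 168.

$168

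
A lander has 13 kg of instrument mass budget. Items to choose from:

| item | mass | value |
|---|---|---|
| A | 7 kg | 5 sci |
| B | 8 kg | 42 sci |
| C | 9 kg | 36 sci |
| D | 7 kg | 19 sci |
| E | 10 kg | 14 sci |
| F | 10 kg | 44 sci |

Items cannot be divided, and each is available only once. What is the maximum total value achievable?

This is a 0/1 knapsack; check combinations near the capacity.
- F: mass 10, value 44
- B: mass 8, value 42
- C: mass 9, value 36
Best: 44 sci.

44 sci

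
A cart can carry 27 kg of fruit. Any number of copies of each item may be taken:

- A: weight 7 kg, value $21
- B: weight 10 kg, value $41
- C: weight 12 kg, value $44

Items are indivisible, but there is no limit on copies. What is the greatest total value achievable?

$103

Best value-per-unit is B at 41/10; filling with it alone gives 2×41 = 82.
Optimal mix: 1×A + 2×B → weight 27, value 103.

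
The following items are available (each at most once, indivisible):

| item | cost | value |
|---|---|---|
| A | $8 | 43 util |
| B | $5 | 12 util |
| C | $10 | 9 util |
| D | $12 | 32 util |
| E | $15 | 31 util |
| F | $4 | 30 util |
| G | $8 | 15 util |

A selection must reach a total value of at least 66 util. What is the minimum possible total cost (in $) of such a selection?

12

Subsets with value ≥ 66, sorted by total cost:
- A+F: cost 12, value 73
- A+B+F: cost 17, value 85
- A+F+G: cost 20, value 88
- A+D: cost 20, value 75
Minimum cost: 12 $.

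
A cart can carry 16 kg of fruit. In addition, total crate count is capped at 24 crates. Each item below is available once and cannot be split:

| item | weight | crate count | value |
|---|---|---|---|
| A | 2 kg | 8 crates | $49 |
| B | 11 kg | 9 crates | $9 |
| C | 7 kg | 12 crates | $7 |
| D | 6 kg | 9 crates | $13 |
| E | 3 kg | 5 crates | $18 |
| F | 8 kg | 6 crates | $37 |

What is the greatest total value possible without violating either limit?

$104

Feasible sets respecting both limits:
- A+E+F: weight 13, crate count 19, value 104
- A+D+F: weight 16, crate count 23, value 99
- A+F: weight 10, crate count 14, value 86
- A+D+E: weight 11, crate count 22, value 80
Best: $104.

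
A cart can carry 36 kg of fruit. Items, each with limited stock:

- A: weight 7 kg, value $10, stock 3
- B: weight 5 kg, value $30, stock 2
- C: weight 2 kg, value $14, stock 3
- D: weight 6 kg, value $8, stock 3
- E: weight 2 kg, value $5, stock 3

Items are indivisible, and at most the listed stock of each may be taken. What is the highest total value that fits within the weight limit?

$137

Best selections within weight 36 and stock limits:
- 2×A + 2×B + 3×C + 3×E: weight 36, value 137
- 1×A + 2×B + 3×C + 1×D + 3×E: weight 35, value 135
- 2×B + 3×C + 2×D + 3×E: weight 34, value 133
Best: $137.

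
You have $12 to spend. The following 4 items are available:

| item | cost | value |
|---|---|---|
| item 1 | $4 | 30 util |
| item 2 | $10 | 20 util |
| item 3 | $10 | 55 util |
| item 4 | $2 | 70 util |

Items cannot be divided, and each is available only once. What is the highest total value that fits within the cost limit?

This is a 0/1 knapsack; check combinations near the capacity.
- item 3+item 4: cost 10+2=12, value 55+70=125
- item 1+item 4: cost 4+2=6, value 30+70=100
- item 2+item 4: cost 10+2=12, value 20+70=90
- item 4: cost 2, value 70
- item 3: cost 10, value 55
Best: 125 util.

125 util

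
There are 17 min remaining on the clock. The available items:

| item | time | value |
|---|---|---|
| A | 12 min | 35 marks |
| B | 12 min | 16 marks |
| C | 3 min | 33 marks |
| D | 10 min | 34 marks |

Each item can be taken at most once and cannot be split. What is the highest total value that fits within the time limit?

Check high-value combinations within 17 min:
- A+C: time 12+3=15, value 35+33=68
- C+D: time 3+10=13, value 33+34=67
- B+C: time 12+3=15, value 16+33=49
Best: 68 marks.

68 marks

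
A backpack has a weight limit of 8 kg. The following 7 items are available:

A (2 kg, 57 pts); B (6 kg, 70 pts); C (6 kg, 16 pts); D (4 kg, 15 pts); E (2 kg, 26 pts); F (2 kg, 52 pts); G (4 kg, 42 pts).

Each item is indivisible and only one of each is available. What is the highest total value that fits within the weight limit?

151 pts

Check high-value combinations within 8 kg:
- A+F+G: weight 2+2+4=8, value 57+52+42=151
- A+E+F: weight 2+2+2=6, value 57+26+52=135
- A+B: weight 2+6=8, value 57+70=127
- A+E+G: weight 2+2+4=8, value 57+26+42=125
- A+D+F: weight 2+4+2=8, value 57+15+52=124
Best: 151 pts.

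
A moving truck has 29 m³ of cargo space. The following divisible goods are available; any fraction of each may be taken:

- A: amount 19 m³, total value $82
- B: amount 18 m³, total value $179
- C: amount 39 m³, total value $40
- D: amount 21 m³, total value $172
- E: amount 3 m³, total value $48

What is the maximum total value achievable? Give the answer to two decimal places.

Take in order of value per unit:
- E (48/3 per unit): all 3 → value 48, running total 48.00
- B (179/18 per unit): all 18 → value 179, running total 227.00
- D (172/21 per unit): 8 of 21 → value 8×172/21 = 65.5238, running total 292.52
Total 292.52.

292.52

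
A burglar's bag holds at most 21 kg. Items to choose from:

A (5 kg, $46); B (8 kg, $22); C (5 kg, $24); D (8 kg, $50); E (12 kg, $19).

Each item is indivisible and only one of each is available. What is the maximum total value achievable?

$120

This is a 0/1 knapsack; check combinations near the capacity.
- A+C+D: weight 5+5+8=18, value 46+24+50=120
- A+B+D: weight 5+8+8=21, value 46+22+50=118
- A+D: weight 5+8=13, value 46+50=96
- B+C+D: weight 8+5+8=21, value 22+24+50=96
Best: $120.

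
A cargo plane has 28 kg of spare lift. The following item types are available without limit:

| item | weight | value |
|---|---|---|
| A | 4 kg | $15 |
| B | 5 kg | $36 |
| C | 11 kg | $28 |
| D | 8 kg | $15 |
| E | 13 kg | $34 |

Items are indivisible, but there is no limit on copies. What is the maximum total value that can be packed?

$180

Best value-per-unit is B at 36/5, and filling with it alone uses weight 5×5=25. No mix of the others beats 5×36 = 180.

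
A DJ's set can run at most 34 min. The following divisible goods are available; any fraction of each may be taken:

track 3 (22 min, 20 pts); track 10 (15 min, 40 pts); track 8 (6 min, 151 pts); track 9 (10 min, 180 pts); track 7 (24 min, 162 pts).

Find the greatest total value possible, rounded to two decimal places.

452.50

Take in order of value per unit:
- track 8 (151/6 per unit): all 6 → value 151, running total 151.00
- track 9 (180/10 per unit): all 10 → value 180, running total 331.00
- track 7 (162/24 per unit): 18 of 24 → value 18×162/24 = 121.5000, running total 452.50
Total 452.50.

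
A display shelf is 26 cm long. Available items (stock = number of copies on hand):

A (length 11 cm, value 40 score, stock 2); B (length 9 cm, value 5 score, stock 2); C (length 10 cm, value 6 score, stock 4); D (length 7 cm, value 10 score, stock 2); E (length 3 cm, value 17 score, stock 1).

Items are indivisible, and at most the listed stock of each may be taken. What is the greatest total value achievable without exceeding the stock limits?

97 score

Top feasible selections:
- 2×A + 1×E: length 25, value 97
- 2×A: length 22, value 80
Best: 97 score.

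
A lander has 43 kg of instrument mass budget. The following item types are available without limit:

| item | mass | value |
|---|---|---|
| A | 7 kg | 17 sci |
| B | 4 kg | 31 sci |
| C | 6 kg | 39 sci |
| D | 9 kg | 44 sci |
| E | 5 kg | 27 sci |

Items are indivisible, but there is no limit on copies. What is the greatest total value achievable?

318 sci

Best value-per-unit is B at 31/4; filling with it alone gives 10×31 = 310.
Optimal mix: 9×B + 1×C → mass 42, value 318.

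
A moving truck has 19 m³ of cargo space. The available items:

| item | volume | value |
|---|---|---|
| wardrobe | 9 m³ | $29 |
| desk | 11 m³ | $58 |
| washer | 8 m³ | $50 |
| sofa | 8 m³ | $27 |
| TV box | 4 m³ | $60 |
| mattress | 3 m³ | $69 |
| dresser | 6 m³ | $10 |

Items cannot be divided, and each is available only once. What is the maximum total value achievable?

$187

Check high-value combinations within 19 m³:
- desk+TV box+mattress: volume 11+4+3=18, value 58+60+69=187
- washer+TV box+mattress: volume 8+4+3=15, value 50+60+69=179
- wardrobe+TV box+mattress: volume 9+4+3=16, value 29+60+69=158
Best: $187.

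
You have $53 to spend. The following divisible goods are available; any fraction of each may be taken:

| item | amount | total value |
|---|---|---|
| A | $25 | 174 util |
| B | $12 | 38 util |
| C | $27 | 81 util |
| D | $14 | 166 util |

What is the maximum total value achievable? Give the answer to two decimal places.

Take in order of value per unit:
- D (166/14 per unit): all 14 → value 166, running total 166.00
- A (174/25 per unit): all 25 → value 174, running total 340.00
- B (38/12 per unit): all 12 → value 38, running total 378.00
- C (81/27 per unit): 2 of 27 → value 2×81/27 = 6.0000, running total 384.00
Total 384.00.

384.00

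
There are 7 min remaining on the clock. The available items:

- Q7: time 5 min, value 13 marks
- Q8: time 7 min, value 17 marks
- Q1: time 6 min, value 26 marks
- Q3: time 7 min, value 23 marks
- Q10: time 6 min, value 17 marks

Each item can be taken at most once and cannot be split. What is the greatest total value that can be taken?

26 marks

Check high-value combinations within 7 min:
- Q1: time 6, value 26
- Q3: time 7, value 23
- Q10: time 6, value 17
Best: 26 marks.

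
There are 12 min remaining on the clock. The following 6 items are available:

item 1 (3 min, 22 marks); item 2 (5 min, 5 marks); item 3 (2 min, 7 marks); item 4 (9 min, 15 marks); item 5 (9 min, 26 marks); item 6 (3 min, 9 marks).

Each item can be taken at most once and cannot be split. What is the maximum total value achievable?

Check high-value combinations within 12 min:
- item 1+item 5: time 3+9=12, value 22+26=48
- item 1+item 3+item 6: time 3+2+3=8, value 22+7+9=38
- item 1+item 4: time 3+9=12, value 22+15=37
- item 1+item 2+item 6: time 3+5+3=11, value 22+5+9=36
Best: 48 marks.

48 marks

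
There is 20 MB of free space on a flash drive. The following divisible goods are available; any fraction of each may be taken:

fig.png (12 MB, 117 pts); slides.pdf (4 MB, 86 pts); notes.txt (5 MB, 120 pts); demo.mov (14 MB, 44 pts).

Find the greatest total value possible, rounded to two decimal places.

Take in order of value per unit:
- notes.txt (120/5 per unit): all 5 → value 120, running total 120.00
- slides.pdf (86/4 per unit): all 4 → value 86, running total 206.00
- fig.png (117/12 per unit): 11 of 12 → value 11×117/12 = 107.2500, running total 313.25
Total 313.25.

313.25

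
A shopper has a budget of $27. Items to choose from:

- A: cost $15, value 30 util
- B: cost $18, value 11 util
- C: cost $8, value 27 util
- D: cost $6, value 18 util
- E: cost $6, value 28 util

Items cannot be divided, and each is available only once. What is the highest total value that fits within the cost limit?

Check high-value combinations within $27:
- A+D+E: cost 15+6+6=27, value 30+18+28=76
- C+D+E: cost 8+6+6=20, value 27+18+28=73
- A+E: cost 15+6=21, value 30+28=58
Best: 76 util.

76 util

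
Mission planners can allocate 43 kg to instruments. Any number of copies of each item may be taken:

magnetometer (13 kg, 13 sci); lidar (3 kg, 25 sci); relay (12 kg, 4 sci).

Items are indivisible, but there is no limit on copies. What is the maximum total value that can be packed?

350 sci

Best value-per-unit is lidar at 25/3, and filling with it alone uses mass 14×3=42. No mix of the others beats 14×25 = 350.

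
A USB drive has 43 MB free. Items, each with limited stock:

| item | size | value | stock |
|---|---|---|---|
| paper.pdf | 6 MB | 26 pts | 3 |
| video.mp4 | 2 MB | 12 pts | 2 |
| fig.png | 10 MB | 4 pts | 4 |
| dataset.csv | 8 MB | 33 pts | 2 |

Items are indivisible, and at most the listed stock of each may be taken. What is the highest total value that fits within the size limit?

Top feasible selections:
- 3×paper.pdf + 2×video.mp4 + 2×dataset.csv: size 38, value 168
- 3×paper.pdf + 1×video.mp4 + 2×dataset.csv: size 36, value 156
Best: 168 pts.

168 pts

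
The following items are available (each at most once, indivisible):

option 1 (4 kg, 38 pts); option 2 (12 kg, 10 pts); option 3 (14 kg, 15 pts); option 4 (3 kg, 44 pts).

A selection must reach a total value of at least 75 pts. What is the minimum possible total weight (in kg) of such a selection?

Subsets with value ≥ 75, sorted by total weight:
- option 1+option 4: weight 7, value 82
- option 1+option 2+option 4: weight 19, value 92
- option 1+option 3+option 4: weight 21, value 97
- option 1+option 2+option 3+option 4: weight 33, value 107
Minimum weight: 7 kg.

7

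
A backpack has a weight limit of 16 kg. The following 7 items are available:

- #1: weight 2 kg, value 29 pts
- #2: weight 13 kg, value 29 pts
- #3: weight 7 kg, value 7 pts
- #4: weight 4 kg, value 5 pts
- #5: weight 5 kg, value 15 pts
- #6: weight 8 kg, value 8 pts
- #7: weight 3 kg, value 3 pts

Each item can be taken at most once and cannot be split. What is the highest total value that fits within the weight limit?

Check high-value combinations within 16 kg:
- #1+#2: weight 2+13=15, value 29+29=58
- #1+#4+#5+#7: weight 2+4+5+3=14, value 29+5+15+3=52
- #1+#5+#6: weight 2+5+8=15, value 29+15+8=52
- #1+#3+#5: weight 2+7+5=14, value 29+7+15=51
Best: 58 pts.

58 pts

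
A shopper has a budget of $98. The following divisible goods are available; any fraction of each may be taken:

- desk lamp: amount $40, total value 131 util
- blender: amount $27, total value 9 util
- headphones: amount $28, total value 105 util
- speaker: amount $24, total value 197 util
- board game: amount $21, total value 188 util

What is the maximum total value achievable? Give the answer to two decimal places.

Take in order of value per unit:
- board game (188/21 per unit): all 21 → value 188, running total 188.00
- speaker (197/24 per unit): all 24 → value 197, running total 385.00
- headphones (105/28 per unit): all 28 → value 105, running total 490.00
- desk lamp (131/40 per unit): 25 of 40 → value 25×131/40 = 81.8750, running total 571.88
Total 571.88.

571.88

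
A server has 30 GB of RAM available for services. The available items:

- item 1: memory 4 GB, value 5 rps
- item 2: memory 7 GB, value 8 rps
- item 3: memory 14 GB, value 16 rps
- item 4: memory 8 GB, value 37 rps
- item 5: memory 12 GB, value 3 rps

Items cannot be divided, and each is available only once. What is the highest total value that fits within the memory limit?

61 rps

Check high-value combinations within 30 GB:
- item 2+item 3+item 4: memory 7+14+8=29, value 8+16+37=61
- item 1+item 3+item 4: memory 4+14+8=26, value 5+16+37=58
- item 3+item 4: memory 14+8=22, value 16+37=53
- item 1+item 2+item 4: memory 4+7+8=19, value 5+8+37=50
Best: 61 rps.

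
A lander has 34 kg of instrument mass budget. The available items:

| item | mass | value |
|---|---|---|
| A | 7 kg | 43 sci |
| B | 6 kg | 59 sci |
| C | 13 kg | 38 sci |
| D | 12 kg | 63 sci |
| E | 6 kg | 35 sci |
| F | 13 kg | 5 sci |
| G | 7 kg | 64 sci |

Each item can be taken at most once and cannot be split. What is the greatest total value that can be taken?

Check high-value combinations within 34 kg:
- A+B+D+G: mass 7+6+12+7=32, value 43+59+63+64=229
- B+D+E+G: mass 6+12+6+7=31, value 59+63+35+64=221
- A+D+E+G: mass 7+12+6+7=32, value 43+63+35+64=205
- A+B+C+G: mass 7+6+13+7=33, value 43+59+38+64=204
- A+B+E+G: mass 7+6+6+7=26, value 43+59+35+64=201
Best: 229 sci.

229 sci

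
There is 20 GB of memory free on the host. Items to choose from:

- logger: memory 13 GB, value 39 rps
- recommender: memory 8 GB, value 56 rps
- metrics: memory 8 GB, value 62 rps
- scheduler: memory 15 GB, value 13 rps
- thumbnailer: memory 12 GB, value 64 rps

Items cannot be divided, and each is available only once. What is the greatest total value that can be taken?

126 rps

This is a 0/1 knapsack; check combinations near the capacity.
- metrics+thumbnailer: memory 8+12=20, value 62+64=126
- recommender+thumbnailer: memory 8+12=20, value 56+64=120
- recommender+metrics: memory 8+8=16, value 56+62=118
Best: 126 rps.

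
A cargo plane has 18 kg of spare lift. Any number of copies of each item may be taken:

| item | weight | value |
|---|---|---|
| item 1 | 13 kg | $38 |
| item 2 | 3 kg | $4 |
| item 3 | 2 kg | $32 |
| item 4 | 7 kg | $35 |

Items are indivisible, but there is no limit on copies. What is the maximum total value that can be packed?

$288

Best value-per-unit is item 3 at 32/2, and filling with it alone uses weight 9×2=18. No mix of the others beats 9×32 = 288.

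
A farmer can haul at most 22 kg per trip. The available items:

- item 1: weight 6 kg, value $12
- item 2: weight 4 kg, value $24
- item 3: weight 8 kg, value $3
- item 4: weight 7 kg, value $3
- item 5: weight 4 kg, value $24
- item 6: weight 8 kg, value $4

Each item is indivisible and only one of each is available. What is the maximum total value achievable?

Check high-value combinations within 22 kg:
- item 1+item 2+item 5+item 6: weight 6+4+4+8=22, value 12+24+24+4=64
- item 1+item 2+item 4+item 5: weight 6+4+7+4=21, value 12+24+3+24=63
- item 1+item 2+item 3+item 5: weight 6+4+8+4=22, value 12+24+3+24=63
Best: $64.

$64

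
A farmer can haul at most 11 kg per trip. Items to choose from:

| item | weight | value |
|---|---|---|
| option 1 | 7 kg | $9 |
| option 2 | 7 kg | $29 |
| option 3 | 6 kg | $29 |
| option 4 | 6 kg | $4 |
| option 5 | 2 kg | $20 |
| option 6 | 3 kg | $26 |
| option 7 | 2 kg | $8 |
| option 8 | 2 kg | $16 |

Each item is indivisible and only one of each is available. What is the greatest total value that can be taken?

$75

This is a 0/1 knapsack; check combinations near the capacity.
- option 3+option 5+option 6: weight 6+2+3=11, value 29+20+26=75
- option 3+option 6+option 8: weight 6+3+2=11, value 29+26+16=71
- option 5+option 6+option 7+option 8: weight 2+3+2+2=9, value 20+26+8+16=70
Best: $75.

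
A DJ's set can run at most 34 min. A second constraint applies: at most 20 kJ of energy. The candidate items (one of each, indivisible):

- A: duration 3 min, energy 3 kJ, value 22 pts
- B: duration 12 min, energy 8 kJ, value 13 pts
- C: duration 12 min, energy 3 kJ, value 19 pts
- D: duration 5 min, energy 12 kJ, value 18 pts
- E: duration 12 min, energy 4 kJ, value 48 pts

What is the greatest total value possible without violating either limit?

89 pts

Feasible sets respecting both limits:
- A+C+E: duration 27, energy 10, value 89
- A+D+E: duration 20, energy 19, value 88
- C+D+E: duration 29, energy 19, value 85
- A+B+E: duration 27, energy 15, value 83
Best: 89 pts.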